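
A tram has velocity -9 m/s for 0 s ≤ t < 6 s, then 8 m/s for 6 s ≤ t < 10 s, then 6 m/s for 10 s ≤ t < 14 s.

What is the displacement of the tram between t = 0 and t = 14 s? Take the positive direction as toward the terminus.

2 m

Net displacement equals the area under the velocity-time graph (areas below the axis count negative).
0–6 s: -9 × 6 = -54 m
6–10 s: 8 × 4 = 32 m
10–14 s: 6 × 4 = 24 m
Net displacement = 2 m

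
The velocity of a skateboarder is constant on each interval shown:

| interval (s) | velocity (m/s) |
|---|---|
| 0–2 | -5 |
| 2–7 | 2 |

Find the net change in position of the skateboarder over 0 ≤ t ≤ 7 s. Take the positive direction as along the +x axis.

0 m

Displacement is the signed area under the v-t curve.
0–2 s: -5 × 2 = -10 m
2–7 s: 2 × 5 = 10 m
Net displacement = 0 m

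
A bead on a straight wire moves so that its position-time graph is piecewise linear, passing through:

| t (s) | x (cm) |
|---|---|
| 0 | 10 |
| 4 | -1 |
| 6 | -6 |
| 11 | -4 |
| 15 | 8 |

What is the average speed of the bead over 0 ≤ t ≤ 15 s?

Average speed = (total path length)/(elapsed time); on a piecewise-linear x-t graph the path length is Σ|Δx|.
0–4 s: |Δx| = |-1 − 10| = 11 cm
4–6 s: |Δx| = |-6 − -1| = 5 cm
6–11 s: |Δx| = |-4 − -6| = 2 cm
11–15 s: |Δx| = |8 − -4| = 12 cm
Total path = 30 cm; average speed = 30/15 = 2 cm/s.

2 cm/s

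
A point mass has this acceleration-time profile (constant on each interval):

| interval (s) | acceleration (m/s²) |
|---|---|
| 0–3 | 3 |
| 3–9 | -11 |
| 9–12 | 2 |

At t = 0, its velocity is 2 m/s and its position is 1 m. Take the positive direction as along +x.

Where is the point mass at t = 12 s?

On each constant-a segment, Δv = aΔt and Δx = v₀Δt + ½aΔt²; chain segment to segment.
0–3 s: v starts 2 m/s; Δx = 2·3 + ½·3·3² = 19.5 m; v ends 11 m/s.
3–9 s: v starts 11 m/s; Δx = 11·6 + ½·-11·6² = -132 m; v ends -55 m/s.
9–12 s: v starts -55 m/s; Δx = -55·3 + ½·2·3² = -156 m; v ends -49 m/s.
x(12) = 1 + Σ Δx = -267.5 m.

-267.5 m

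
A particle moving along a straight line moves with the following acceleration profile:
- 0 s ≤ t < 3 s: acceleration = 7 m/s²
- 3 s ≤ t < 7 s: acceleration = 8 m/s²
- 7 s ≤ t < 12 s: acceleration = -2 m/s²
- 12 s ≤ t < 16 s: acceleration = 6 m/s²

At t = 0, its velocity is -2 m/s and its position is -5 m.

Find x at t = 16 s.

602.5 m

On each constant-a segment, Δv = aΔt and Δx = v₀Δt + ½aΔt²; chain segment to segment.
0–3 s: v starts -2 m/s; Δx = -2·3 + ½·7·3² = 25.5 m; v ends 19 m/s.
3–7 s: v starts 19 m/s; Δx = 19·4 + ½·8·4² = 140 m; v ends 51 m/s.
7–12 s: v starts 51 m/s; Δx = 51·5 + ½·-2·5² = 230 m; v ends 41 m/s.
12–16 s: v starts 41 m/s; Δx = 41·4 + ½·6·4² = 212 m; v ends 65 m/s.
x(16) = -5 + Σ Δx = 602.5 m.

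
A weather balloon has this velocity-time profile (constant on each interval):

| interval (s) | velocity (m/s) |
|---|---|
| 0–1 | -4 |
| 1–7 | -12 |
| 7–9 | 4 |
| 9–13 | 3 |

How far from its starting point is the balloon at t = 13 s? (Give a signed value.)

Net displacement equals the area under the velocity-time graph (areas below the axis count negative).
0–1 s: -4 × 1 = -4 m
1–7 s: -12 × 6 = -72 m
7–9 s: 4 × 2 = 8 m
9–13 s: 3 × 4 = 12 m
Net displacement = -56 m

-56 m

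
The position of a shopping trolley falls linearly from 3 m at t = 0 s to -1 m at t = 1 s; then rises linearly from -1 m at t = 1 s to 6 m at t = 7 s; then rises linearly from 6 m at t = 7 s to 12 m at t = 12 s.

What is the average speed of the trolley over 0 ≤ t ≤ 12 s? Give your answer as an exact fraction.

Average speed = (total path length)/(elapsed time); on a piecewise-linear x-t graph the path length is Σ|Δx|.
0–1 s: |Δx| = |-1 − 3| = 4 m
1–7 s: |Δx| = |6 − -1| = 7 m
7–12 s: |Δx| = |12 − 6| = 6 m
Total path = 17 m; average speed = 17/12 = 17/12 m/s.

17/12 m/s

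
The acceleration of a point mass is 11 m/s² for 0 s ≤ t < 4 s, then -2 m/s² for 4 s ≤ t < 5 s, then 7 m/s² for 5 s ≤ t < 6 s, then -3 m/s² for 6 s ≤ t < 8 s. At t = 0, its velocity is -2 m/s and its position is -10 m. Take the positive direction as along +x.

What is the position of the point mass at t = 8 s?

242.5 m

On each constant-a segment, Δv = aΔt and Δx = v₀Δt + ½aΔt²; chain segment to segment.
0–4 s: v starts -2 m/s; Δx = -2·4 + ½·11·4² = 80 m; v ends 42 m/s.
4–5 s: v starts 42 m/s; Δx = 42·1 + ½·-2·1² = 41 m; v ends 40 m/s.
5–6 s: v starts 40 m/s; Δx = 40·1 + ½·7·1² = 43.5 m; v ends 47 m/s.
6–8 s: v starts 47 m/s; Δx = 47·2 + ½·-3·2² = 88 m; v ends 41 m/s.
x(8) = -10 + Σ Δx = 242.5 m.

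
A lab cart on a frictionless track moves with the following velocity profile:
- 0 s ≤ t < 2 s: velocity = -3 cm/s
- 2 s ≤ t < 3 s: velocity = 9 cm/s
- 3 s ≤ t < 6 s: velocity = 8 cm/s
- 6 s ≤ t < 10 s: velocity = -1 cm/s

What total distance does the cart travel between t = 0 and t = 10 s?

Total distance travelled is ∫|v| dt — sum the magnitudes of each area piece.
0–2 s: |-3| × 2 = 6 cm
2–3 s: |9| × 1 = 9 cm
3–6 s: |8| × 3 = 24 cm
6–10 s: |-1| × 4 = 4 cm
Total distance = 43 cm

43 cm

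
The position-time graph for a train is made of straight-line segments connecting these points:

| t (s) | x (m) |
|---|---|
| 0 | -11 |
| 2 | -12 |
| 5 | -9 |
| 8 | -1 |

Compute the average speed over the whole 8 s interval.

Average speed = (total path length)/(elapsed time); on a piecewise-linear x-t graph the path length is Σ|Δx|.
0–2 s: |Δx| = |-12 − -11| = 1 m
2–5 s: |Δx| = |-9 − -12| = 3 m
5–8 s: |Δx| = |-1 − -9| = 8 m
Total path = 12 m; average speed = 12/8 = 1.5 m/s.

1.5 m/s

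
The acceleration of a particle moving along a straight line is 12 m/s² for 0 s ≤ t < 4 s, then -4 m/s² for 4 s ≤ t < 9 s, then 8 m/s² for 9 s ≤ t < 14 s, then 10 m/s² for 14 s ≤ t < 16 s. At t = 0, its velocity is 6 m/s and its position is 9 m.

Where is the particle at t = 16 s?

On each constant-a segment, Δv = aΔt and Δx = v₀Δt + ½aΔt²; chain segment to segment.
0–4 s: v starts 6 m/s; Δx = 6·4 + ½·12·4² = 120 m; v ends 54 m/s.
4–9 s: v starts 54 m/s; Δx = 54·5 + ½·-4·5² = 220 m; v ends 34 m/s.
9–14 s: v starts 34 m/s; Δx = 34·5 + ½·8·5² = 270 m; v ends 74 m/s.
14–16 s: v starts 74 m/s; Δx = 74·2 + ½·10·2² = 168 m; v ends 94 m/s.
x(16) = 9 + Σ Δx = 787 m.

787 m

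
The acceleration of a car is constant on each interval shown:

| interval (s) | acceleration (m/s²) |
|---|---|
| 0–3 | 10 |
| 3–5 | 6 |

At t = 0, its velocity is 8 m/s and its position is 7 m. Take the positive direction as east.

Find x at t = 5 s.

164 m

On each constant-a segment, Δv = aΔt and Δx = v₀Δt + ½aΔt²; chain segment to segment.
0–3 s: v starts 8 m/s; Δx = 8·3 + ½·10·3² = 69 m; v ends 38 m/s.
3–5 s: v starts 38 m/s; Δx = 38·2 + ½·6·2² = 88 m; v ends 50 m/s.
x(5) = 7 + Σ Δx = 164 m.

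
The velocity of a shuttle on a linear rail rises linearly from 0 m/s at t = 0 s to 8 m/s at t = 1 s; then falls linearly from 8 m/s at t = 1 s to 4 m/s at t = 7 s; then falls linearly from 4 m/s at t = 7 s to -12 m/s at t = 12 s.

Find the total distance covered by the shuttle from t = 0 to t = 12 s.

65 m

Total distance travelled is ∫|v| dt — sum the magnitudes of each area piece.
0–1 s: |½(0 + 8)(1)| = 4 m
1–7 s: |½(8 + 4)(6)| = 36 m
7–12 s: v = 0 at t = 8.25 s; triangle areas 2.5 + 22.5 = 25 m
Total distance = 65 m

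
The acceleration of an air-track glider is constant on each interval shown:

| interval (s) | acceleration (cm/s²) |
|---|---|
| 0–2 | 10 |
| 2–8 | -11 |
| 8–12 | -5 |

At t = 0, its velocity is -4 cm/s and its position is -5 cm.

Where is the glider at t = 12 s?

-335 cm

On each constant-a segment, Δv = aΔt and Δx = v₀Δt + ½aΔt²; chain segment to segment.
0–2 s: v starts -4 cm/s; Δx = -4·2 + ½·10·2² = 12 cm; v ends 16 cm/s.
2–8 s: v starts 16 cm/s; Δx = 16·6 + ½·-11·6² = -102 cm; v ends -50 cm/s.
8–12 s: v starts -50 cm/s; Δx = -50·4 + ½·-5·4² = -240 cm; v ends -70 cm/s.
x(12) = -5 + Σ Δx = -335 cm.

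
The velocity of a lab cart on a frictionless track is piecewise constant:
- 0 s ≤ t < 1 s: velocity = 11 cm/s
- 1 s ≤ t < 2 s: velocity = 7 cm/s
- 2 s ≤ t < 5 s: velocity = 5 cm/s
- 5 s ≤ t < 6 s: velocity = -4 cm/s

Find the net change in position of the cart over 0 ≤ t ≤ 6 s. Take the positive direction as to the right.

29 cm

Net displacement equals the area under the velocity-time graph (areas below the axis count negative).
0–1 s: 11 × 1 = 11 cm
1–2 s: 7 × 1 = 7 cm
2–5 s: 5 × 3 = 15 cm
5–6 s: -4 × 1 = -4 cm
Net displacement = 29 cm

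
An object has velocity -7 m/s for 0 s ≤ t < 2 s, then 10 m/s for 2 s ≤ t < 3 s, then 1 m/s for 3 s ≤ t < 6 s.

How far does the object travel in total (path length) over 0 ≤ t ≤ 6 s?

27 m

Total distance travelled is ∫|v| dt — sum the magnitudes of each area piece.
0–2 s: |-7| × 2 = 14 m
2–3 s: |10| × 1 = 10 m
3–6 s: |1| × 3 = 3 m
Total distance = 27 m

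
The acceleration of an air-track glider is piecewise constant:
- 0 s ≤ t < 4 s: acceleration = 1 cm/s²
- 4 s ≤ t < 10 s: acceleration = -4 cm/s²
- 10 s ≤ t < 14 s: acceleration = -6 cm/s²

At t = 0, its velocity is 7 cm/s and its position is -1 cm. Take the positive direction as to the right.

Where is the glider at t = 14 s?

On each constant-a segment, Δv = aΔt and Δx = v₀Δt + ½aΔt²; chain segment to segment.
0–4 s: v starts 7 cm/s; Δx = 7·4 + ½·1·4² = 36 cm; v ends 11 cm/s.
4–10 s: v starts 11 cm/s; Δx = 11·6 + ½·-4·6² = -6 cm; v ends -13 cm/s.
10–14 s: v starts -13 cm/s; Δx = -13·4 + ½·-6·4² = -100 cm; v ends -37 cm/s.
x(14) = -1 + Σ Δx = -71 cm.

-71 cm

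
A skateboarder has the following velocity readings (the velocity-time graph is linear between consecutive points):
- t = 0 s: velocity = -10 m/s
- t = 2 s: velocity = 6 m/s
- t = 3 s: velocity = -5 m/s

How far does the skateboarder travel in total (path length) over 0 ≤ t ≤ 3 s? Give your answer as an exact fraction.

124/11 m

Distance (not displacement) is the total path length: add the absolute areas under v-t.
0–2 s: v = 0 at t = 1.25 s; triangle areas 6.25 + 2.25 = 8.5 m
2–3 s: v = 0 at t = 28/11 s; triangle areas 18/11 + 25/22 = 61/22 m
Total distance = 124/11 m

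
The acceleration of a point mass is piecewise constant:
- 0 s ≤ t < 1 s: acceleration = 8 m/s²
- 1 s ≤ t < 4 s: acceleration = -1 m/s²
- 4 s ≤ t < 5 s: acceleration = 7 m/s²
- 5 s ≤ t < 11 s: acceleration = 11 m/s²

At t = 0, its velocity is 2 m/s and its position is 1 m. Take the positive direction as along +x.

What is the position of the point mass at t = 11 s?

On each constant-a segment, Δv = aΔt and Δx = v₀Δt + ½aΔt²; chain segment to segment.
0–1 s: v starts 2 m/s; Δx = 2·1 + ½·8·1² = 6 m; v ends 10 m/s.
1–4 s: v starts 10 m/s; Δx = 10·3 + ½·-1·3² = 25.5 m; v ends 7 m/s.
4–5 s: v starts 7 m/s; Δx = 7·1 + ½·7·1² = 10.5 m; v ends 14 m/s.
5–11 s: v starts 14 m/s; Δx = 14·6 + ½·11·6² = 282 m; v ends 80 m/s.
x(11) = 1 + Σ Δx = 325 m.

325 m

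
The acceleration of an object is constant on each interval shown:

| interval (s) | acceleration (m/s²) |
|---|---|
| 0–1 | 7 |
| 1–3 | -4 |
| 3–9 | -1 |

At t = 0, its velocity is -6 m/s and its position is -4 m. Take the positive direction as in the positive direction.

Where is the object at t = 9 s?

-72.5 m

On each constant-a segment, Δv = aΔt and Δx = v₀Δt + ½aΔt²; chain segment to segment.
0–1 s: v starts -6 m/s; Δx = -6·1 + ½·7·1² = -2.5 m; v ends 1 m/s.
1–3 s: v starts 1 m/s; Δx = 1·2 + ½·-4·2² = -6 m; v ends -7 m/s.
3–9 s: v starts -7 m/s; Δx = -7·6 + ½·-1·6² = -60 m; v ends -13 m/s.
x(9) = -4 + Σ Δx = -72.5 m.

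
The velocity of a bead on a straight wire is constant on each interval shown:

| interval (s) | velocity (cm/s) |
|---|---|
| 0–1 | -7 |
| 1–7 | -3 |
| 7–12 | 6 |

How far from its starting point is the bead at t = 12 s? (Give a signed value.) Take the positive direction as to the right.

5 cm

Displacement is the signed area under the v-t curve.
0–1 s: -7 × 1 = -7 cm
1–7 s: -3 × 6 = -18 cm
7–12 s: 6 × 5 = 30 cm
Net displacement = 5 cm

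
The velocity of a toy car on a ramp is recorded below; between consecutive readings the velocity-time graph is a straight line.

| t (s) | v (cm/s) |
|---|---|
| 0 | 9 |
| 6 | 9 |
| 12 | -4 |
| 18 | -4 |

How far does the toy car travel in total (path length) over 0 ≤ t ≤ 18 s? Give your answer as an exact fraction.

Distance (not displacement) is the total path length: add the absolute areas under v-t.
0–6 s: |9| × 6 = 54 cm
6–12 s: v = 0 at t = 132/13 s; triangle areas 243/13 + 48/13 = 291/13 cm
12–18 s: |-4| × 6 = 24 cm
Total distance = 1305/13 cm

1305/13 cm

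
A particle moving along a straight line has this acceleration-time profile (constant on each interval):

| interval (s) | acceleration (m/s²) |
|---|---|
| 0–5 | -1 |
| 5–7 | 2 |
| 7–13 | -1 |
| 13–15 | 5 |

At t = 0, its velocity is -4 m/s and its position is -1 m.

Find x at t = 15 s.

-107.5 m

On each constant-a segment, Δv = aΔt and Δx = v₀Δt + ½aΔt²; chain segment to segment.
0–5 s: v starts -4 m/s; Δx = -4·5 + ½·-1·5² = -32.5 m; v ends -9 m/s.
5–7 s: v starts -9 m/s; Δx = -9·2 + ½·2·2² = -14 m; v ends -5 m/s.
7–13 s: v starts -5 m/s; Δx = -5·6 + ½·-1·6² = -48 m; v ends -11 m/s.
13–15 s: v starts -11 m/s; Δx = -11·2 + ½·5·2² = -12 m; v ends -1 m/s.
x(15) = -1 + Σ Δx = -107.5 m.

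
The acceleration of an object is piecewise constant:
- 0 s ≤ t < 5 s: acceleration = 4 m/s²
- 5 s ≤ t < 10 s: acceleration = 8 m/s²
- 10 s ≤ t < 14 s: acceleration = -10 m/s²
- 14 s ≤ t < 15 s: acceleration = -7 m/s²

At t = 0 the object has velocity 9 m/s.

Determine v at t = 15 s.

Δv equals the area under the a-t graph; then v = v₀ + Δv.
0–5 s: 4 × 5 = 20 m/s
5–10 s: 8 × 5 = 40 m/s
10–14 s: -10 × 4 = -40 m/s
14–15 s: -7 × 1 = -7 m/s
Δv = 13 m/s, so v(15) = 9 + (13) = 22 m/s.

22 m/s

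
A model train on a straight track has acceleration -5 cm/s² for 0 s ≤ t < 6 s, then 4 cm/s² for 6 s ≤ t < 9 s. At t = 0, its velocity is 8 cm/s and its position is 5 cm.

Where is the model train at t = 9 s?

-85 cm

On each constant-a segment, Δv = aΔt and Δx = v₀Δt + ½aΔt²; chain segment to segment.
0–6 s: v starts 8 cm/s; Δx = 8·6 + ½·-5·6² = -42 cm; v ends -22 cm/s.
6–9 s: v starts -22 cm/s; Δx = -22·3 + ½·4·3² = -48 cm; v ends -10 cm/s.
x(9) = 5 + Σ Δx = -85 cm.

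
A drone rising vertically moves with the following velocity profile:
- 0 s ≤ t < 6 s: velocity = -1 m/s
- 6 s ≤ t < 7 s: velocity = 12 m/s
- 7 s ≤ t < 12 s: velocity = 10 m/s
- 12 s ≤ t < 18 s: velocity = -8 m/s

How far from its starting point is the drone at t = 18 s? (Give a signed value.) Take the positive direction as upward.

8 m

Displacement is the signed area under the v-t curve.
0–6 s: -1 × 6 = -6 m
6–7 s: 12 × 1 = 12 m
7–12 s: 10 × 5 = 50 m
12–18 s: -8 × 6 = -48 m
Net displacement = 8 m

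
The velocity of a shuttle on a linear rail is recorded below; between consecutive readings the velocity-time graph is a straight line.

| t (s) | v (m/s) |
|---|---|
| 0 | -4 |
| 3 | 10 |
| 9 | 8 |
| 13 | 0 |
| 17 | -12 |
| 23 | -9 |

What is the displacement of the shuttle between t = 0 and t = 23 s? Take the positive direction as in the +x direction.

Net displacement equals the area under the velocity-time graph (areas below the axis count negative).
0–3 s: ½(-4 + 10)(3) = 9 m
3–9 s: ½(10 + 8)(6) = 54 m
9–13 s: ½(8 + 0)(4) = 16 m
13–17 s: ½(0 + -12)(4) = -24 m
17–23 s: ½(-12 + -9)(6) = -63 m
Net displacement = -8 m

-8 m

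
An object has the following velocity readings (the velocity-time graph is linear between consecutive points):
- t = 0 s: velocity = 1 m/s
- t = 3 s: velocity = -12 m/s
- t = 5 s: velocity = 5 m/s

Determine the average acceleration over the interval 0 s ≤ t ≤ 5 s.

0.8 m/s²

Average acceleration = Δv/Δt = (5 − 1)/(5 − 0) = 0.8 m/s².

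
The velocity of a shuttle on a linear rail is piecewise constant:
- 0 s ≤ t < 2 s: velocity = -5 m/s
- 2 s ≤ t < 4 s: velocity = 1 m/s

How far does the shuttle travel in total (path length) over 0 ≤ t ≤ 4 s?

12 m

Total distance travelled is ∫|v| dt — sum the magnitudes of each area piece.
0–2 s: |-5| × 2 = 10 m
2–4 s: |1| × 2 = 2 m
Total distance = 12 m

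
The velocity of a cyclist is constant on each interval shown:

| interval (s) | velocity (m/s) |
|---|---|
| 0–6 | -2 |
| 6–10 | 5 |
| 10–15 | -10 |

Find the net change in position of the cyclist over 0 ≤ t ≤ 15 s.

Displacement is the signed area under the v-t curve.
0–6 s: -2 × 6 = -12 m
6–10 s: 5 × 4 = 20 m
10–15 s: -10 × 5 = -50 m
Net displacement = -42 m

-42 m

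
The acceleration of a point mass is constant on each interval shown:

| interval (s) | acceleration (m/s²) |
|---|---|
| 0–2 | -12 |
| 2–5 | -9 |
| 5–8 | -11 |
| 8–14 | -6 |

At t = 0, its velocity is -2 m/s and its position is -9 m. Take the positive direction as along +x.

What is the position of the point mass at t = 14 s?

On each constant-a segment, Δv = aΔt and Δx = v₀Δt + ½aΔt²; chain segment to segment.
0–2 s: v starts -2 m/s; Δx = -2·2 + ½·-12·2² = -28 m; v ends -26 m/s.
2–5 s: v starts -26 m/s; Δx = -26·3 + ½·-9·3² = -118.5 m; v ends -53 m/s.
5–8 s: v starts -53 m/s; Δx = -53·3 + ½·-11·3² = -208.5 m; v ends -86 m/s.
8–14 s: v starts -86 m/s; Δx = -86·6 + ½·-6·6² = -624 m; v ends -122 m/s.
x(14) = -9 + Σ Δx = -988 m.

-988 m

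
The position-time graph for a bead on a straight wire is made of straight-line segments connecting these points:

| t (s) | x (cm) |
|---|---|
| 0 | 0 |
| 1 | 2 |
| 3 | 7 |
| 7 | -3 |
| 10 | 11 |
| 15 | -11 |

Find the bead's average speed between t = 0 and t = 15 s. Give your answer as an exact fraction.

Average speed = (total path length)/(elapsed time); on a piecewise-linear x-t graph the path length is Σ|Δx|.
0–1 s: |Δx| = |2 − 0| = 2 cm
1–3 s: |Δx| = |7 − 2| = 5 cm
3–7 s: |Δx| = |-3 − 7| = 10 cm
7–10 s: |Δx| = |11 − -3| = 14 cm
10–15 s: |Δx| = |-11 − 11| = 22 cm
Total path = 53 cm; average speed = 53/15 = 53/15 cm/s.

53/15 cm/s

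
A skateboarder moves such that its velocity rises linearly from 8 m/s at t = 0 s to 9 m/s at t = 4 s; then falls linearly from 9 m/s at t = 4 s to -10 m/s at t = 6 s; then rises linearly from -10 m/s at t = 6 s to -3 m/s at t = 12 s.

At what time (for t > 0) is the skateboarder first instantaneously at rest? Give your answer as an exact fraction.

t = 94/19 s

v changes sign on 4–6 s (from 9 to -10); the graph is linear there, so v = 0 at t = 4 + (-9)·(6 − 4)/(-10 − 9) = 94/19 s.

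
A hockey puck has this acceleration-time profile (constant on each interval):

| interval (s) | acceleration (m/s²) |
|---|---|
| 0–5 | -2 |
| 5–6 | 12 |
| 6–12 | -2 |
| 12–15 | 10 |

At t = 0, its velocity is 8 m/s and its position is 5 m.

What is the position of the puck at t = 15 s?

On each constant-a segment, Δv = aΔt and Δx = v₀Δt + ½aΔt²; chain segment to segment.
0–5 s: v starts 8 m/s; Δx = 8·5 + ½·-2·5² = 15 m; v ends -2 m/s.
5–6 s: v starts -2 m/s; Δx = -2·1 + ½·12·1² = 4 m; v ends 10 m/s.
6–12 s: v starts 10 m/s; Δx = 10·6 + ½·-2·6² = 24 m; v ends -2 m/s.
12–15 s: v starts -2 m/s; Δx = -2·3 + ½·10·3² = 39 m; v ends 28 m/s.
x(15) = 5 + Σ Δx = 87 m.

87 m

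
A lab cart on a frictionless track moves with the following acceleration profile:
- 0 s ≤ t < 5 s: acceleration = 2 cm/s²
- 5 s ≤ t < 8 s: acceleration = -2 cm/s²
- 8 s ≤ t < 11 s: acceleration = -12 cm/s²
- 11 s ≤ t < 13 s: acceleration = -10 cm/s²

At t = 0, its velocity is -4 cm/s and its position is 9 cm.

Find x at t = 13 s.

-123 cm

On each constant-a segment, Δv = aΔt and Δx = v₀Δt + ½aΔt²; chain segment to segment.
0–5 s: v starts -4 cm/s; Δx = -4·5 + ½·2·5² = 5 cm; v ends 6 cm/s.
5–8 s: v starts 6 cm/s; Δx = 6·3 + ½·-2·3² = 9 cm; v ends 0 cm/s.
8–11 s: v starts 0 cm/s; Δx = 0·3 + ½·-12·3² = -54 cm; v ends -36 cm/s.
11–13 s: v starts -36 cm/s; Δx = -36·2 + ½·-10·2² = -92 cm; v ends -56 cm/s.
x(13) = 9 + Σ Δx = -123 cm.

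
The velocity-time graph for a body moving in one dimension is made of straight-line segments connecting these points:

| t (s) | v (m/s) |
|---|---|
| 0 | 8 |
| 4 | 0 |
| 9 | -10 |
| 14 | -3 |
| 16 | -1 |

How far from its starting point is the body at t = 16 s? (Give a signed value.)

Net displacement equals the area under the velocity-time graph (areas below the axis count negative).
0–4 s: ½(8 + 0)(4) = 16 m
4–9 s: ½(0 + -10)(5) = -25 m
9–14 s: ½(-10 + -3)(5) = -32.5 m
14–16 s: ½(-3 + -1)(2) = -4 m
Net displacement = -45.5 m

-45.5 m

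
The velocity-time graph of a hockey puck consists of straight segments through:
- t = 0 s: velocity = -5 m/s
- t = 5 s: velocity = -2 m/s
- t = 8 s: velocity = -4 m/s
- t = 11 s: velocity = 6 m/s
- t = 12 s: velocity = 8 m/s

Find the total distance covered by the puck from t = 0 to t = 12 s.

41.3 m

Total distance travelled is ∫|v| dt — sum the magnitudes of each area piece.
0–5 s: |½(-5 + -2)(5)| = 17.5 m
5–8 s: |½(-2 + -4)(3)| = 9 m
8–11 s: v = 0 at t = 9.2 s; triangle areas 2.4 + 5.4 = 7.8 m
11–12 s: |½(6 + 8)(1)| = 7 m
Total distance = 41.3 m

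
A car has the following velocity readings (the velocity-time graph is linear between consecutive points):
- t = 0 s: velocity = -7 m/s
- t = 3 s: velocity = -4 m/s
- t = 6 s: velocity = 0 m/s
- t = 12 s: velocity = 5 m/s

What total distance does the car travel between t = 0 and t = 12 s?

37.5 m

Distance (not displacement) is the total path length: add the absolute areas under v-t.
0–3 s: |½(-7 + -4)(3)| = 16.5 m
3–6 s: |½(-4 + 0)(3)| = 6 m
6–12 s: |½(0 + 5)(6)| = 15 m
Total distance = 37.5 m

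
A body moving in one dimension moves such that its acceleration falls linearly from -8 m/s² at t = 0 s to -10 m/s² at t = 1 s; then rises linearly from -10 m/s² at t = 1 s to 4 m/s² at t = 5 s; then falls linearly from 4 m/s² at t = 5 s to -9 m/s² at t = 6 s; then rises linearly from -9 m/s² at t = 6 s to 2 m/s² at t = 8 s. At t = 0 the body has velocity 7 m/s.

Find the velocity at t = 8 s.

Δv equals the area under the a-t graph; then v = v₀ + Δv.
0–1 s: ½(-8 + -10)(1) = -9 m/s
1–5 s: ½(-10 + 4)(4) = -12 m/s
5–6 s: ½(4 + -9)(1) = -2.5 m/s
6–8 s: ½(-9 + 2)(2) = -7 m/s
Δv = -30.5 m/s, so v(8) = 7 + (-30.5) = -23.5 m/s.

-23.5 m/s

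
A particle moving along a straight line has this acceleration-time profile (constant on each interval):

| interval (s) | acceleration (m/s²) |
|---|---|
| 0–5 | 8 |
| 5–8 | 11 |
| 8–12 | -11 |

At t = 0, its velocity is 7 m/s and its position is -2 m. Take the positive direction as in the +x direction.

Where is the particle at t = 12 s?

555.5 m

On each constant-a segment, Δv = aΔt and Δx = v₀Δt + ½aΔt²; chain segment to segment.
0–5 s: v starts 7 m/s; Δx = 7·5 + ½·8·5² = 135 m; v ends 47 m/s.
5–8 s: v starts 47 m/s; Δx = 47·3 + ½·11·3² = 190.5 m; v ends 80 m/s.
8–12 s: v starts 80 m/s; Δx = 80·4 + ½·-11·4² = 232 m; v ends 36 m/s.
x(12) = -2 + Σ Δx = 555.5 m.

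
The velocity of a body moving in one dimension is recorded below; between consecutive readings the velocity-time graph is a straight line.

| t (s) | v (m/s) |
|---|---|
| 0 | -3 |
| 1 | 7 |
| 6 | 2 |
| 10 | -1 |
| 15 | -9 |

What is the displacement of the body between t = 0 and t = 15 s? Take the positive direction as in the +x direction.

1.5 m

Net displacement equals the area under the velocity-time graph (areas below the axis count negative).
0–1 s: ½(-3 + 7)(1) = 2 m
1–6 s: ½(7 + 2)(5) = 22.5 m
6–10 s: ½(2 + -1)(4) = 2 m
10–15 s: ½(-1 + -9)(5) = -25 m
Net displacement = 1.5 m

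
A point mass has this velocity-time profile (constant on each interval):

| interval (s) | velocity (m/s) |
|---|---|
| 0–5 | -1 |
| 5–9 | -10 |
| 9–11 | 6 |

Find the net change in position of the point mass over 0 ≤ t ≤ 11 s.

Net displacement equals the area under the velocity-time graph (areas below the axis count negative).
0–5 s: -1 × 5 = -5 m
5–9 s: -10 × 4 = -40 m
9–11 s: 6 × 2 = 12 m
Net displacement = -33 m

-33 m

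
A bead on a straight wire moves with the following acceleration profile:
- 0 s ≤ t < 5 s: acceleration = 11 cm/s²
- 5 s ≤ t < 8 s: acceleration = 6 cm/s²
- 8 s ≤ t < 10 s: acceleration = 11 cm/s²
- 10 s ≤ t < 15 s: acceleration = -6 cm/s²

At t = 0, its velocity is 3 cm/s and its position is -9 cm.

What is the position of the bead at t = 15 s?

933.5 cm

On each constant-a segment, Δv = aΔt and Δx = v₀Δt + ½aΔt²; chain segment to segment.
0–5 s: v starts 3 cm/s; Δx = 3·5 + ½·11·5² = 152.5 cm; v ends 58 cm/s.
5–8 s: v starts 58 cm/s; Δx = 58·3 + ½·6·3² = 201 cm; v ends 76 cm/s.
8–10 s: v starts 76 cm/s; Δx = 76·2 + ½·11·2² = 174 cm; v ends 98 cm/s.
10–15 s: v starts 98 cm/s; Δx = 98·5 + ½·-6·5² = 415 cm; v ends 68 cm/s.
x(15) = -9 + Σ Δx = 933.5 cm.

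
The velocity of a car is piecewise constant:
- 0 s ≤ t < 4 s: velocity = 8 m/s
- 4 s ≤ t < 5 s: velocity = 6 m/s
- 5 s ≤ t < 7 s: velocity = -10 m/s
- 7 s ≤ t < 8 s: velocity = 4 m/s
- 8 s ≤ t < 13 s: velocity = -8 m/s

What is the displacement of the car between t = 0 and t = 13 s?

-18 m

Net displacement equals the area under the velocity-time graph (areas below the axis count negative).
0–4 s: 8 × 4 = 32 m
4–5 s: 6 × 1 = 6 m
5–7 s: -10 × 2 = -20 m
7–8 s: 4 × 1 = 4 m
8–13 s: -8 × 5 = -40 m
Net displacement = -18 m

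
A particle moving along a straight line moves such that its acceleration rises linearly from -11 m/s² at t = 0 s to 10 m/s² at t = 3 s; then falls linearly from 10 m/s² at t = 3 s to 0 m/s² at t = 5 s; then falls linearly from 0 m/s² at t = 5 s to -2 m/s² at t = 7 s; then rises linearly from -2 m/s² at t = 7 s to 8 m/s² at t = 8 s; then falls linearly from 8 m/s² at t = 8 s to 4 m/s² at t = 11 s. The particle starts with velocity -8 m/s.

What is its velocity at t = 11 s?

Δv equals the area under the a-t graph; then v = v₀ + Δv.
0–3 s: ½(-11 + 10)(3) = -1.5 m/s
3–5 s: ½(10 + 0)(2) = 10 m/s
5–7 s: ½(0 + -2)(2) = -2 m/s
7–8 s: ½(-2 + 8)(1) = 3 m/s
8–11 s: ½(8 + 4)(3) = 18 m/s
Δv = 27.5 m/s, so v(11) = -8 + (27.5) = 19.5 m/s.

19.5 m/s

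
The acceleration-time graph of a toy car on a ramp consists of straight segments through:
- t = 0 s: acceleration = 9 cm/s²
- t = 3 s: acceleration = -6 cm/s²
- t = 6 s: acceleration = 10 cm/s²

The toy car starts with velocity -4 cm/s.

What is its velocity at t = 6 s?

6.5 cm/s

Δv equals the area under the a-t graph; then v = v₀ + Δv.
0–3 s: ½(9 + -6)(3) = 4.5 cm/s
3–6 s: ½(-6 + 10)(3) = 6 cm/s
Δv = 10.5 cm/s, so v(6) = -4 + (10.5) = 6.5 cm/s.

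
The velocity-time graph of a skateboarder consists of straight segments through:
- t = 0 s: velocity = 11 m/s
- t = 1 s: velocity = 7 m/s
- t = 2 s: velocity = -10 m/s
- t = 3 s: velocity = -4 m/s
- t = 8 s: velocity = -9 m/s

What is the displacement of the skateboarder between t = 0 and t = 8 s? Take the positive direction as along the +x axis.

Net displacement equals the area under the velocity-time graph (areas below the axis count negative).
0–1 s: ½(11 + 7)(1) = 9 m
1–2 s: ½(7 + -10)(1) = -1.5 m
2–3 s: ½(-10 + -4)(1) = -7 m
3–8 s: ½(-4 + -9)(5) = -32.5 m
Net displacement = -32 m

-32 m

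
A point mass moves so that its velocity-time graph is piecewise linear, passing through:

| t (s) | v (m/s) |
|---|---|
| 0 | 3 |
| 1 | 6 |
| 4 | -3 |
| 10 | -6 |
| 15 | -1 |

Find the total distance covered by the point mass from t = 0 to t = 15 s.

56.5 m

Distance (not displacement) is the total path length: add the absolute areas under v-t.
0–1 s: |½(3 + 6)(1)| = 4.5 m
1–4 s: v = 0 at t = 3 s; triangle areas 6 + 1.5 = 7.5 m
4–10 s: |½(-3 + -6)(6)| = 27 m
10–15 s: |½(-6 + -1)(5)| = 17.5 m
Total distance = 56.5 m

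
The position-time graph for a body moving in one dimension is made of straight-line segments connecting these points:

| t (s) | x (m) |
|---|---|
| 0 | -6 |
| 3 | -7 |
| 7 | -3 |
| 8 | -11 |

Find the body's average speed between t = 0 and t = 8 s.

Average speed = (total path length)/(elapsed time); on a piecewise-linear x-t graph the path length is Σ|Δx|.
0–3 s: |Δx| = |-7 − -6| = 1 m
3–7 s: |Δx| = |-3 − -7| = 4 m
7–8 s: |Δx| = |-11 − -3| = 8 m
Total path = 13 m; average speed = 13/8 = 1.625 m/s.

1.625 m/s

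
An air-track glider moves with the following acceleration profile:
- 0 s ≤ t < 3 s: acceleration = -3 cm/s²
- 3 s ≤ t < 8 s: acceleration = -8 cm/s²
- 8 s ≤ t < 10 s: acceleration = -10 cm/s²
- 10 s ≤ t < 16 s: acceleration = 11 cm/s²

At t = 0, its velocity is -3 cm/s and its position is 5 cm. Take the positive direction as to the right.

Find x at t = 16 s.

-535.5 cm

On each constant-a segment, Δv = aΔt and Δx = v₀Δt + ½aΔt²; chain segment to segment.
0–3 s: v starts -3 cm/s; Δx = -3·3 + ½·-3·3² = -22.5 cm; v ends -12 cm/s.
3–8 s: v starts -12 cm/s; Δx = -12·5 + ½·-8·5² = -160 cm; v ends -52 cm/s.
8–10 s: v starts -52 cm/s; Δx = -52·2 + ½·-10·2² = -124 cm; v ends -72 cm/s.
10–16 s: v starts -72 cm/s; Δx = -72·6 + ½·11·6² = -234 cm; v ends -6 cm/s.
x(16) = 5 + Σ Δx = -535.5 cm.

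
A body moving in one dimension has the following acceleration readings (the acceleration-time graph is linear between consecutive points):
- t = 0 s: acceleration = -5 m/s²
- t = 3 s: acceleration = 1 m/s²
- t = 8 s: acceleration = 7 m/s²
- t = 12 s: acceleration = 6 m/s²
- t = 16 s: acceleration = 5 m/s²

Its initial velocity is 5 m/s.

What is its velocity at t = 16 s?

67 m/s

Δv equals the area under the a-t graph; then v = v₀ + Δv.
0–3 s: ½(-5 + 1)(3) = -6 m/s
3–8 s: ½(1 + 7)(5) = 20 m/s
8–12 s: ½(7 + 6)(4) = 26 m/s
12–16 s: ½(6 + 5)(4) = 22 m/s
Δv = 62 m/s, so v(16) = 5 + (62) = 67 m/s.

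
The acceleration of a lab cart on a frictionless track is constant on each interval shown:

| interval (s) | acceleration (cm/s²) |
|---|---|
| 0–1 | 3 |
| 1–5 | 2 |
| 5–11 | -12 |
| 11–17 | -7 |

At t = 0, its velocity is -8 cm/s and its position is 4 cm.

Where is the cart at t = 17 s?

-744.5 cm

On each constant-a segment, Δv = aΔt and Δx = v₀Δt + ½aΔt²; chain segment to segment.
0–1 s: v starts -8 cm/s; Δx = -8·1 + ½·3·1² = -6.5 cm; v ends -5 cm/s.
1–5 s: v starts -5 cm/s; Δx = -5·4 + ½·2·4² = -4 cm; v ends 3 cm/s.
5–11 s: v starts 3 cm/s; Δx = 3·6 + ½·-12·6² = -198 cm; v ends -69 cm/s.
11–17 s: v starts -69 cm/s; Δx = -69·6 + ½·-7·6² = -540 cm; v ends -111 cm/s.
x(17) = 4 + Σ Δx = -744.5 cm.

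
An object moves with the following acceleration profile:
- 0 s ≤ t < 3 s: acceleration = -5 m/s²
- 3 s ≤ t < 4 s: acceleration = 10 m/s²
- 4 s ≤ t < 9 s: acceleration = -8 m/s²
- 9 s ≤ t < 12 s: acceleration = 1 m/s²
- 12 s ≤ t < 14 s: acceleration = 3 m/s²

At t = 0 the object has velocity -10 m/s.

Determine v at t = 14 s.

Δv equals the area under the a-t graph; then v = v₀ + Δv.
0–3 s: -5 × 3 = -15 m/s
3–4 s: 10 × 1 = 10 m/s
4–9 s: -8 × 5 = -40 m/s
9–12 s: 1 × 3 = 3 m/s
12–14 s: 3 × 2 = 6 m/s
Δv = -36 m/s, so v(14) = -10 + (-36) = -46 m/s.

-46 m/s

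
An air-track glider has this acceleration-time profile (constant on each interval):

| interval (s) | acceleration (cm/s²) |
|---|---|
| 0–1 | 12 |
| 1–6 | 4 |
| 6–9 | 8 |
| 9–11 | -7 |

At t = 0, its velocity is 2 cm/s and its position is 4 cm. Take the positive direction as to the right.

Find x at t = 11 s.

372 cm

On each constant-a segment, Δv = aΔt and Δx = v₀Δt + ½aΔt²; chain segment to segment.
0–1 s: v starts 2 cm/s; Δx = 2·1 + ½·12·1² = 8 cm; v ends 14 cm/s.
1–6 s: v starts 14 cm/s; Δx = 14·5 + ½·4·5² = 120 cm; v ends 34 cm/s.
6–9 s: v starts 34 cm/s; Δx = 34·3 + ½·8·3² = 138 cm; v ends 58 cm/s.
9–11 s: v starts 58 cm/s; Δx = 58·2 + ½·-7·2² = 102 cm; v ends 44 cm/s.
x(11) = 4 + Σ Δx = 372 cm.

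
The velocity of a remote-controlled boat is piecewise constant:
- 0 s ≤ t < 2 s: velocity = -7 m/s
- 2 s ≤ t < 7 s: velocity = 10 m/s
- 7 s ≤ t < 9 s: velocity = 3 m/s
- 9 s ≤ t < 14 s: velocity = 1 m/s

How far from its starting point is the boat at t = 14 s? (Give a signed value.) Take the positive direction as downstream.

47 m

Net displacement equals the area under the velocity-time graph (areas below the axis count negative).
0–2 s: -7 × 2 = -14 m
2–7 s: 10 × 5 = 50 m
7–9 s: 3 × 2 = 6 m
9–14 s: 1 × 5 = 5 m
Net displacement = 47 m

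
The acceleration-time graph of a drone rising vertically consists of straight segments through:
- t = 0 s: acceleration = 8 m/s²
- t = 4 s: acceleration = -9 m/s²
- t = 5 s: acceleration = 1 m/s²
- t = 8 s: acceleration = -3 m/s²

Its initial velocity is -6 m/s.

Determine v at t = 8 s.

Δv equals the area under the a-t graph; then v = v₀ + Δv.
0–4 s: ½(8 + -9)(4) = -2 m/s
4–5 s: ½(-9 + 1)(1) = -4 m/s
5–8 s: ½(1 + -3)(3) = -3 m/s
Δv = -9 m/s, so v(8) = -6 + (-9) = -15 m/s.

-15 m/s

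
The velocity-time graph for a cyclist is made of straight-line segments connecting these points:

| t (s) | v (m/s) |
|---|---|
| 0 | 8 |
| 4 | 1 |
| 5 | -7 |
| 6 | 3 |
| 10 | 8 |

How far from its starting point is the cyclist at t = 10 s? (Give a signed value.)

35 m

Displacement is the signed area under the v-t curve.
0–4 s: ½(8 + 1)(4) = 18 m
4–5 s: ½(1 + -7)(1) = -3 m
5–6 s: ½(-7 + 3)(1) = -2 m
6–10 s: ½(3 + 8)(4) = 22 m
Net displacement = 35 m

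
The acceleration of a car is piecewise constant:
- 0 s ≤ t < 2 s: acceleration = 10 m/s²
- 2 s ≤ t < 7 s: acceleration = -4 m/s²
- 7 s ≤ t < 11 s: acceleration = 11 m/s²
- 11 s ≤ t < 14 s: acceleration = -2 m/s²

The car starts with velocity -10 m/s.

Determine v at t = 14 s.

28 m/s

Δv equals the area under the a-t graph; then v = v₀ + Δv.
0–2 s: 10 × 2 = 20 m/s
2–7 s: -4 × 5 = -20 m/s
7–11 s: 11 × 4 = 44 m/s
11–14 s: -2 × 3 = -6 m/s
Δv = 38 m/s, so v(14) = -10 + (38) = 28 m/s.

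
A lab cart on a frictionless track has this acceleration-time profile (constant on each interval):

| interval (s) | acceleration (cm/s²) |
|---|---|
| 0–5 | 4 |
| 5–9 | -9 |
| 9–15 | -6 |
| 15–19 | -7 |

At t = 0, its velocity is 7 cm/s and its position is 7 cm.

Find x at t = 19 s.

-270 cm

On each constant-a segment, Δv = aΔt and Δx = v₀Δt + ½aΔt²; chain segment to segment.
0–5 s: v starts 7 cm/s; Δx = 7·5 + ½·4·5² = 85 cm; v ends 27 cm/s.
5–9 s: v starts 27 cm/s; Δx = 27·4 + ½·-9·4² = 36 cm; v ends -9 cm/s.
9–15 s: v starts -9 cm/s; Δx = -9·6 + ½·-6·6² = -162 cm; v ends -45 cm/s.
15–19 s: v starts -45 cm/s; Δx = -45·4 + ½·-7·4² = -236 cm; v ends -73 cm/s.
x(19) = 7 + Σ Δx = -270 cm.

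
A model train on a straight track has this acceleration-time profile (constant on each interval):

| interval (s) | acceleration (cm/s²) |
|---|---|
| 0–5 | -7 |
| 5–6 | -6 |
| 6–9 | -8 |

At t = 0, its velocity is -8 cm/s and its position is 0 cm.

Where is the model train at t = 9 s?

-356.5 cm

On each constant-a segment, Δv = aΔt and Δx = v₀Δt + ½aΔt²; chain segment to segment.
0–5 s: v starts -8 cm/s; Δx = -8·5 + ½·-7·5² = -127.5 cm; v ends -43 cm/s.
5–6 s: v starts -43 cm/s; Δx = -43·1 + ½·-6·1² = -46 cm; v ends -49 cm/s.
6–9 s: v starts -49 cm/s; Δx = -49·3 + ½·-8·3² = -183 cm; v ends -73 cm/s.
x(9) = 0 + Σ Δx = -356.5 cm.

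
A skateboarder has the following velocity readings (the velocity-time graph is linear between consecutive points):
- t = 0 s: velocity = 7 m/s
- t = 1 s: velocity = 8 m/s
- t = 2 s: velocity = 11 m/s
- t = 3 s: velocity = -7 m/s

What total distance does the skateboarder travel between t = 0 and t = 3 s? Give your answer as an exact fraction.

Total distance travelled is ∫|v| dt — sum the magnitudes of each area piece.
0–1 s: |½(7 + 8)(1)| = 7.5 m
1–2 s: |½(8 + 11)(1)| = 9.5 m
2–3 s: v = 0 at t = 47/18 s; triangle areas 121/36 + 49/36 = 85/18 m
Total distance = 391/18 m

391/18 m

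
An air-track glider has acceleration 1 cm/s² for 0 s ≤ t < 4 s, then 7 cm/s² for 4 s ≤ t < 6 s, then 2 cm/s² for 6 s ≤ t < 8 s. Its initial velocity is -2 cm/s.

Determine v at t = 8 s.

20 cm/s

Δv equals the area under the a-t graph; then v = v₀ + Δv.
0–4 s: 1 × 4 = 4 cm/s
4–6 s: 7 × 2 = 14 cm/s
6–8 s: 2 × 2 = 4 cm/s
Δv = 22 cm/s, so v(8) = -2 + (22) = 20 cm/s.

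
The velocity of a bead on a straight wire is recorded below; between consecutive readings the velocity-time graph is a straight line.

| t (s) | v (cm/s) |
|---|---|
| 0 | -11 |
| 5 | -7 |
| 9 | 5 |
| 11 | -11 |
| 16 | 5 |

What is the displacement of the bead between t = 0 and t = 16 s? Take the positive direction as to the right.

-70 cm

Displacement is the signed area under the v-t curve.
0–5 s: ½(-11 + -7)(5) = -45 cm
5–9 s: ½(-7 + 5)(4) = -4 cm
9–11 s: ½(5 + -11)(2) = -6 cm
11–16 s: ½(-11 + 5)(5) = -15 cm
Net displacement = -70 cm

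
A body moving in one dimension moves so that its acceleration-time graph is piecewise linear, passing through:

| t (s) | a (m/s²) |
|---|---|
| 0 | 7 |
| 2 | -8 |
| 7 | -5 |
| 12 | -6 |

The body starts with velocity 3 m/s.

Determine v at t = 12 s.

Δv equals the area under the a-t graph; then v = v₀ + Δv.
0–2 s: ½(7 + -8)(2) = -1 m/s
2–7 s: ½(-8 + -5)(5) = -32.5 m/s
7–12 s: ½(-5 + -6)(5) = -27.5 m/s
Δv = -61 m/s, so v(12) = 3 + (-61) = -58 m/s.

-58 m/s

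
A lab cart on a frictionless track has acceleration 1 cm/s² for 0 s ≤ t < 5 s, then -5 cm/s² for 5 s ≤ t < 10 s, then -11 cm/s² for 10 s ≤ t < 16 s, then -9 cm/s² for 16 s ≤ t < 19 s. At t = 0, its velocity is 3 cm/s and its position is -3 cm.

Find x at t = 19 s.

On each constant-a segment, Δv = aΔt and Δx = v₀Δt + ½aΔt²; chain segment to segment.
0–5 s: v starts 3 cm/s; Δx = 3·5 + ½·1·5² = 27.5 cm; v ends 8 cm/s.
5–10 s: v starts 8 cm/s; Δx = 8·5 + ½·-5·5² = -22.5 cm; v ends -17 cm/s.
10–16 s: v starts -17 cm/s; Δx = -17·6 + ½·-11·6² = -300 cm; v ends -83 cm/s.
16–19 s: v starts -83 cm/s; Δx = -83·3 + ½·-9·3² = -289.5 cm; v ends -110 cm/s.
x(19) = -3 + Σ Δx = -587.5 cm.

-587.5 cm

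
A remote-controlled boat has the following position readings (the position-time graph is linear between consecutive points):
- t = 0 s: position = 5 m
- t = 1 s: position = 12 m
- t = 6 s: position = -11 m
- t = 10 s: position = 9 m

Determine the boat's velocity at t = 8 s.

Velocity is the slope of the x-t graph on 6–10 s: (9 − -11)/(10 − 6) = 5 m/s.

5 m/s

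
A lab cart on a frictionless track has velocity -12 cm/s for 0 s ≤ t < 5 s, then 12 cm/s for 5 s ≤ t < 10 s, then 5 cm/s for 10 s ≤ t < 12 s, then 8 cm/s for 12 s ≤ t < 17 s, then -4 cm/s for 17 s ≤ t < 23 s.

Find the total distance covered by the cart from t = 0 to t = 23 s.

Total distance travelled is ∫|v| dt — sum the magnitudes of each area piece.
0–5 s: |-12| × 5 = 60 cm
5–10 s: |12| × 5 = 60 cm
10–12 s: |5| × 2 = 10 cm
12–17 s: |8| × 5 = 40 cm
17–23 s: |-4| × 6 = 24 cm
Total distance = 194 cm

194 cm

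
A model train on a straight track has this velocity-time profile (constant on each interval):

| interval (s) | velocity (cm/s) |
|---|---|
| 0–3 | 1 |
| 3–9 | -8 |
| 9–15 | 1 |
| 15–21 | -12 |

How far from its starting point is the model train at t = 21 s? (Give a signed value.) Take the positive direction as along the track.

-111 cm

Net displacement equals the area under the velocity-time graph (areas below the axis count negative).
0–3 s: 1 × 3 = 3 cm
3–9 s: -8 × 6 = -48 cm
9–15 s: 1 × 6 = 6 cm
15–21 s: -12 × 6 = -72 cm
Net displacement = -111 cm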